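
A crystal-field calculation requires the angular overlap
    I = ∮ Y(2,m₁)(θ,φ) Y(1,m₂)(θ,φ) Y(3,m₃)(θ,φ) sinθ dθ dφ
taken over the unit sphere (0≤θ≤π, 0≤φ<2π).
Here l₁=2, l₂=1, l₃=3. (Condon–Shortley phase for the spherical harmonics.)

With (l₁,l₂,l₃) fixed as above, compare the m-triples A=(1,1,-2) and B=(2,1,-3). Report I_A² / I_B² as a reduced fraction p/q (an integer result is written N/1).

2/3

Shared (l₁,l₂,l₃)=(2,1,3): N and (l;000)² cancel in I_A²/I_B².
A: Δ = 0!·4!·2!/7! = 1/105; Racah Σ t=0..0: t=0:+1/12 = 1/12; ⇒ 3j(2 1 3; 1 1 -2)² = 2/21, sgn -1
B: Δ = 0!·4!·2!/7! = 1/105; Racah Σ t=0..0: t=0:+1/48 = 1/48; ⇒ 3j(2 1 3; 2 1 -3)² = 1/7, sgn +1
I_A²/I_B² = (2/21)/(1/7) = 2/3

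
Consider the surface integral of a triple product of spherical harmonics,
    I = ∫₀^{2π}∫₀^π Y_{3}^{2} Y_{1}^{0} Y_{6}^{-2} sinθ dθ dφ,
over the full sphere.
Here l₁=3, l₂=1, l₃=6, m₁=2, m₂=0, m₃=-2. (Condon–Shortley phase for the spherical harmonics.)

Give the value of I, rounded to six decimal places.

0.000000

l₃=6 ∉ [2,4] — triangle fails ⇒ I = 0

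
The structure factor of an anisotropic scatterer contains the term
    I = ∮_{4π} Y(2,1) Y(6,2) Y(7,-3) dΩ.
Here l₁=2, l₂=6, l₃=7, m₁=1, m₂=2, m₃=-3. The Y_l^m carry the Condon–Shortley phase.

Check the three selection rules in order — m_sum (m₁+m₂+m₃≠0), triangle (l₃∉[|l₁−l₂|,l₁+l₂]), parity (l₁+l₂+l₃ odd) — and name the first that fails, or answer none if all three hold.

m₁+m₂+m₃ = 1 + 2 − 3 = 0  ✓
triangle: |2−6|=4 ≤ l₃=7 ≤ 2+6=8  ✓
parity: l₁+l₂+l₃ = 15 is odd  ✗

parity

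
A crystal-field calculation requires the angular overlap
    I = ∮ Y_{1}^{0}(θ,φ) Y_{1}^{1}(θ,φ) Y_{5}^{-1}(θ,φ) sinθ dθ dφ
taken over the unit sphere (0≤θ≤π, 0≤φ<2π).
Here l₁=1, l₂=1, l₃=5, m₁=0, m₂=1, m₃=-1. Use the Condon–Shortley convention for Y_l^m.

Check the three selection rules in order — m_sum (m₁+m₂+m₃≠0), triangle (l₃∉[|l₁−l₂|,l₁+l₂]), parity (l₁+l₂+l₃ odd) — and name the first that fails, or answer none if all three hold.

triangle

m₁+m₂+m₃ = 0 + 1 − 1 = 0  ✓
triangle: |1−1|=0 ≤ l₃=5 ≤ 1+1=2  ✗
parity: l₁+l₂+l₃ = 7 is odd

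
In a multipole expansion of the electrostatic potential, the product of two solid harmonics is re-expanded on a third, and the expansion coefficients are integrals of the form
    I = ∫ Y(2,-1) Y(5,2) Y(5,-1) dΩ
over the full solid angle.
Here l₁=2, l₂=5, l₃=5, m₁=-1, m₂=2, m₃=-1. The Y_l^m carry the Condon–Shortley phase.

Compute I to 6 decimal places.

Checks pass: Σm=0; 12 even; l₃=5∈[3,7].
(2·2+1)(2·5+1)(2·5+1) = 605
Δ: 2! 2! 8! / 13! → 1/38610
sum: t=0:+1/2880 t=1:−1/576 t=2:+1/2880 = -1/960
3j²(2 5 5; 0 0 0) = Δ·Π!·Σ² = 10/429  (sign +1)
sum: t=1:−1/2880 t=2:+1/1440 = 1/2880
3j²(2 5 5; -1 2 -1) = Δ·Π!·Σ² = 7/715  (sign +1)
combine: 4πI² = 605·10/429·7/715 = 70/507
take √, sign +1: I = 0.10481902

0.104819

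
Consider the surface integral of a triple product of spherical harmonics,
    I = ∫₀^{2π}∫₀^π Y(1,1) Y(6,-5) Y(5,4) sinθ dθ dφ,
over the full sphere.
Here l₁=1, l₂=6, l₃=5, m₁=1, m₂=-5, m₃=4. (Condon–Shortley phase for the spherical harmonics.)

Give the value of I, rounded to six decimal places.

m-sum 0 ✓  L=12 even ✓  5≤5≤7 ✓
Π(2lᵢ+1) = 3×13×11 = 429
triangle coeff Δ(1,6,5) = 1/858
Σ_t [1,1]: t=1:−1/14400 = -1/14400
(3j)²=6/143 [(1 6 5; 0 0 0)], sign=+1
Σ_t [0,0]: t=0:+1/725760 = 1/725760
(3j)²=5/78 [(1 6 5; 1 -5 4)], sign=-1
⇒ 4πI² = 15/13
I = (-1)√(15/13/(4π)) = -0.30301841

-0.303018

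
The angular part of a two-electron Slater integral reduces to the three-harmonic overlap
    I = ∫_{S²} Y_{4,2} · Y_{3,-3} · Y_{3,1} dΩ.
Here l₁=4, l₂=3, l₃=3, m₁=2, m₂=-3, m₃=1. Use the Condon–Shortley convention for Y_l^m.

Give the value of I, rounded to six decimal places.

Rules hold: Σm=0, L=10 even, 1≤3≤7.
N = 9·7·7 = 441
Δ = 4!·4!·2!/11! = 1/34650
Racah Σ t=1..3: t=1:−1/72 t=2:+1/16 t=3:−1/72 = 5/144
⇒ 3j(4 3 3; 0 0 0)² = 2/77, sgn -1
Racah Σ t=0..0: t=0:+1/192 = 1/192
⇒ 3j(4 3 3; 2 -3 1)² = 3/77, sgn +1
4πI² = N·(3j₀)²·(3jₘ)² = 54/121
I = -1·√(0.446281/4π) = -0.18845135

-0.188451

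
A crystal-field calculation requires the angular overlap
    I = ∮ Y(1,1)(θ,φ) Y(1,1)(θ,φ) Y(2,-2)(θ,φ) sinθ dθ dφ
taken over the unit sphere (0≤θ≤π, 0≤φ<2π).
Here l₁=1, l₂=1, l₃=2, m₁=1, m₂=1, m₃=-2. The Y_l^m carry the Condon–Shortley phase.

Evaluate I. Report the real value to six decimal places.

Checks pass: Σm=0; 4 even; l₃=2∈[0,2].
(2·1+1)(2·1+1)(2·2+1) = 45
Δ: 0! 2! 2! / 5! → 1/30
sum: t=0:+1/1 = 1/1
3j²(1 1 2; 0 0 0) = Δ·Π!·Σ² = 2/15  (sign +1)
sum: t=0:+1/4 = 1/4
3j²(1 1 2; 1 1 -2) = Δ·Π!·Σ² = 1/5  (sign +1)
combine: 4πI² = 45·2/15·1/5 = 6/5
take √, sign +1: I = 0.30901936

0.309019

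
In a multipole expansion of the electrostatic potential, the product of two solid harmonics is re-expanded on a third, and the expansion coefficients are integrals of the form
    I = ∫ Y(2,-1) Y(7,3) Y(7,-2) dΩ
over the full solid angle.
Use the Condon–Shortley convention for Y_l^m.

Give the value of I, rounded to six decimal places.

-0.123591

Checks pass: Σm=0; 16 even; l₃=7∈[5,9].
(2·2+1)(2·7+1)(2·7+1) = 1125
Δ: 2! 2! 12! / 17! → 1/185640
sum: t=0:+1/2419200 t=1:−1/518400 t=2:+1/2419200 = -1/907200
3j²(2 7 7; 0 0 0) = Δ·Π!·Σ² = 56/3315  (sign +1)
sum: t=1:−1/4354560 t=2:+1/1935360 = 1/3483648
3j²(2 7 7; -1 3 -2) = Δ·Π!·Σ² = 125/12376  (sign -1)
combine: 4πI² = 1125·56/3315·125/12376 = 9375/48841
take √, sign -1: I = -0.12359145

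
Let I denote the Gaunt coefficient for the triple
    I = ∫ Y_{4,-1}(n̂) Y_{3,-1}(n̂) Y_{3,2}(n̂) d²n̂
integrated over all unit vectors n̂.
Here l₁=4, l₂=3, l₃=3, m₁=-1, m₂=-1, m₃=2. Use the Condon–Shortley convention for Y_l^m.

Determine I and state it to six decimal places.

Rules hold: Σm=0, L=10 even, 1≤3≤7.
N = 9·7·7 = 441
Δ = 4!·4!·2!/11! = 1/34650
Racah Σ t=1..3: t=1:−1/72 t=2:+1/16 t=3:−1/72 = 5/144
⇒ 3j(4 3 3; 0 0 0)² = 2/77, sgn -1
Racah Σ t=1..2: t=1:−1/144 t=2:+1/48 = 1/72
⇒ 3j(4 3 3; -1 -1 2)² = 16/693, sgn -1
4πI² = N·(3j₀)²·(3jₘ)² = 32/121
I = +1·√(0.264463/4π) = 0.14506992

0.145070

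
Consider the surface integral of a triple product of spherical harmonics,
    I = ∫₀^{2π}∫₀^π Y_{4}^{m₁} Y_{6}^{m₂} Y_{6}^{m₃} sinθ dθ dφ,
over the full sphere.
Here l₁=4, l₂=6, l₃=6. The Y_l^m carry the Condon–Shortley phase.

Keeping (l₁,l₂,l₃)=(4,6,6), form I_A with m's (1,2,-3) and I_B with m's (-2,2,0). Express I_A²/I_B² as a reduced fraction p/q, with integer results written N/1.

Shared (l₁,l₂,l₃)=(4,6,6): N and (l;000)² cancel in I_A²/I_B².
A: Δ = 4!·4!·8!/17! = 1/15315300; Racah Σ t=0..3: t=0:+1/5806080 t=1:−1/120960 t=2:+1/34560 t=3:−1/103680 = 13/1161216; ⇒ 3j(4 6 6; 1 2 -3)² = 65/5236, sgn -1
B: Δ = 4!·4!·8!/17! = 1/15315300; Racah Σ t=2..4: t=2:+1/138240 t=3:−1/25920 t=4:+1/55296 = -11/829440; ⇒ 3j(4 6 6; -2 2 0)² = 11/1326, sgn -1
I_A²/I_B² = (65/5236)/(11/1326) = 2535/1694

2535/1694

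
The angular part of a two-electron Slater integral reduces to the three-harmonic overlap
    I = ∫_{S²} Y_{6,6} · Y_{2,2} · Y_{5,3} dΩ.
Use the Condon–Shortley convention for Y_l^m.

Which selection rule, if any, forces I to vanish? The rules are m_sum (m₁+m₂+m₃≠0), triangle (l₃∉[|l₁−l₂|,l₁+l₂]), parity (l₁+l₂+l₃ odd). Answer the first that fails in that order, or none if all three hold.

azimuthal sum: 6 + 2 + 3 = 11  ✗
4 ≤ 5 ≤ 8 (triangle on l)
L = 6 + 2 + 5 = 13 (odd)

m_sum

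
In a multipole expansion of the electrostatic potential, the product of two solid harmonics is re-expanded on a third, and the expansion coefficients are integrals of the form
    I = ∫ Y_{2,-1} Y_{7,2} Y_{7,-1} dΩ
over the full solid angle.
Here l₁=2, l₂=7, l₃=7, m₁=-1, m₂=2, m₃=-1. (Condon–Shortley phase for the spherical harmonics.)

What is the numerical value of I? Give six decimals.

m-sum 0 ✓  L=16 even ✓  5≤7≤9 ✓
Π(2lᵢ+1) = 5×15×15 = 1125
triangle coeff Δ(2,7,7) = 1/185640
Σ_t [0,2]: t=0:+1/2419200 t=1:−1/518400 t=2:+1/2419200 = -1/907200
(3j)²=56/3315 [(2 7 7; 0 0 0)], sign=+1
Σ_t [1,2]: t=1:−1/1935360 t=2:+1/1209600 = 1/3225600
(3j)²=243/61880 [(2 7 7; -1 2 -1)], sign=+1
⇒ 4πI² = 3645/48841
I = (+1)√(3645/48841/(4π)) = 0.07706400

0.077064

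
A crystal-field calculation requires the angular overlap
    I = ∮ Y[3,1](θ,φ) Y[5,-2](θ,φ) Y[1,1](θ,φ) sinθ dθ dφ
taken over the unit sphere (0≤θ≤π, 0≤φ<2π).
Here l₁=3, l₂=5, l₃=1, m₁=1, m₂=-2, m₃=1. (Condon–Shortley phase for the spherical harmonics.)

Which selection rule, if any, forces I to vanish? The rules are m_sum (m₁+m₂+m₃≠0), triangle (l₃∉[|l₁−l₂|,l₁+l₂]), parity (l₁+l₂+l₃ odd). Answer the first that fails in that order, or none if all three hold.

m₁+m₂+m₃ = 1 − 2 + 1 = 0  ✓
triangle: |3−5|=2 ≤ l₃=1 ≤ 3+5=8  ✗
parity: l₁+l₂+l₃ = 9 is odd

triangle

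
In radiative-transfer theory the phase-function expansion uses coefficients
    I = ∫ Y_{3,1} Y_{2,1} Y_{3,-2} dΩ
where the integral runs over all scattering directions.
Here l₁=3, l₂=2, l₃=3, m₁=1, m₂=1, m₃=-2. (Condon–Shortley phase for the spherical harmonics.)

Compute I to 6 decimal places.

0.162868

Checks pass: Σm=0; 8 even; l₃=3∈[1,5].
(2·3+1)(2·2+1)(2·3+1) = 245
Δ: 2! 4! 2! / 9! → 1/3780
sum: t=0:+1/24 t=1:−1/4 t=2:+1/24 = -1/6
3j²(3 2 3; 0 0 0) = Δ·Π!·Σ² = 4/105  (sign +1)
sum: t=1:−1/12 t=2:+1/48 = -1/16
3j²(3 2 3; 1 1 -2) = Δ·Π!·Σ² = 1/28  (sign +1)
combine: 4πI² = 245·4/105·1/28 = 1/3
take √, sign +1: I = 0.16286750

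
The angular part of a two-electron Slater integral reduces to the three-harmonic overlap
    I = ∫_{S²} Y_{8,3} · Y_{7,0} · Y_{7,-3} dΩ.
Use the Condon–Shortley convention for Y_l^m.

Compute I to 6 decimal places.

m-sum 0 ✓  L=22 even ✓  1≤7≤15 ✓
Π(2lᵢ+1) = 17×15×15 = 3825
triangle coeff Δ(8,7,7) = 1/22086194130
Σ_t [1,7]: t=1:−1/18289152000 t=2:+1/248832000 t=3:−1/24883200 t=4:+1/11943936 t=5:−1/24883200 t=6:+1/248832000 t=7:−1/18289152000 = 11/975421440
(3j)²=1750/289731 [(8 7 7; 0 0 0)], sign=-1
Σ_t [1,5]: t=1:−1/2090188800 t=2:+1/124416000 t=3:−1/49766400 t=4:+1/104509440 t=5:−1/1393459200 = -11/2985984000
(3j)²=3773/579462 [(8 7 7; 3 0 -3)], sign=-1
⇒ 4πI² = 82534375/548653937
I = (+1)√(82534375/548653937/(4π)) = 0.10941157

0.109412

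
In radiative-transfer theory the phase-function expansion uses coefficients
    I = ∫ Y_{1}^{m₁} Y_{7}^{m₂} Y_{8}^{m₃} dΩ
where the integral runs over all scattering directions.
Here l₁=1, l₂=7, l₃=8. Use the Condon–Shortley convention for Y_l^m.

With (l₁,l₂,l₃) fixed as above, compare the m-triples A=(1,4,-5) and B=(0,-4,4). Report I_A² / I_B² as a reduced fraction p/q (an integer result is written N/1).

Shared (l₁,l₂,l₃)=(1,7,8): N and (l;000)² cancel in I_A²/I_B².
A: Δ = 0!·2!·14!/17! = 1/2040; Racah Σ t=0..0: t=0:+1/479001600 = 1/479001600; ⇒ 3j(1 7 8; 1 4 -5)² = 13/340, sgn -1
B: Δ = 0!·2!·14!/17! = 1/2040; Racah Σ t=0..0: t=0:+1/239500800 = 1/239500800; ⇒ 3j(1 7 8; 0 -4 4)² = 2/85, sgn +1
I_A²/I_B² = (13/340)/(2/85) = 13/8

13/8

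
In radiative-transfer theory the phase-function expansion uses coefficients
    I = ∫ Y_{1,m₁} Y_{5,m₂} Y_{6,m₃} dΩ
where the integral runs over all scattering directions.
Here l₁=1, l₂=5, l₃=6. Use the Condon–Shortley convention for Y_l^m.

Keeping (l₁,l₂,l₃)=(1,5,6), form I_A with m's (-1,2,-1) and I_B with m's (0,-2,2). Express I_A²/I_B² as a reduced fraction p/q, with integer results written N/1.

5/16

l's match ⇒ only the (l;m) 3-j factors differ between A and B.
A: triangle coeff Δ(1,5,6) = 1/858; Σ_t [0,0]: t=0:+1/60480 = 1/60480; (3j)²=5/429 [(1 5 6; -1 2 -1)], sign=-1
B: triangle coeff Δ(1,5,6) = 1/858; Σ_t [0,0]: t=0:+1/30240 = 1/30240; (3j)²=16/429 [(1 5 6; 0 -2 2)], sign=+1
I_A²/I_B² = (5/429)/(16/429) = 5/16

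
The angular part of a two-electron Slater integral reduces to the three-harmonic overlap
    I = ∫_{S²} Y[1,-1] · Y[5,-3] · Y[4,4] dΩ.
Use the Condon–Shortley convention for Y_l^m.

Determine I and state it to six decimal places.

m-sum 0 ✓  L=10 even ✓  4≤4≤6 ✓
Π(2lᵢ+1) = 3×11×9 = 297
triangle coeff Δ(1,5,4) = 1/495
Σ_t [1,1]: t=1:−1/576 = -1/576
(3j)²=5/99 [(1 5 4; 0 0 0)], sign=-1
Σ_t [2,2]: t=2:+1/80640 = 1/80640
(3j)²=1/495 [(1 5 4; -1 -3 4)], sign=+1
⇒ 4πI² = 1/33
I = (-1)√(1/33/(4π)) = -0.04910640

-0.049106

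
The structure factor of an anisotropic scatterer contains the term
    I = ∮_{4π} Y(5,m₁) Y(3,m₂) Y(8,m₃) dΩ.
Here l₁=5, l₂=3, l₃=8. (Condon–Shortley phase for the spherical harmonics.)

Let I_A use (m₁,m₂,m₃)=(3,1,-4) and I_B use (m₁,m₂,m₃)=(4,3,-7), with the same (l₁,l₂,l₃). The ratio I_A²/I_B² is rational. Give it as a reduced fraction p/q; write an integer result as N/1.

l's match ⇒ only the (l;m) 3-j factors differ between A and B.
A: triangle coeff Δ(5,3,8) = 1/136136; Σ_t [0,0]: t=0:+1/3870720 = 1/3870720; (3j)²=135/6188 [(5 3 8; 3 1 -4)], sign=+1
B: triangle coeff Δ(5,3,8) = 1/136136; Σ_t [0,0]: t=0:+1/261273600 = 1/261273600; (3j)²=5/136 [(5 3 8; 4 3 -7)], sign=-1
I_A²/I_B² = (135/6188)/(5/136) = 54/91

54/91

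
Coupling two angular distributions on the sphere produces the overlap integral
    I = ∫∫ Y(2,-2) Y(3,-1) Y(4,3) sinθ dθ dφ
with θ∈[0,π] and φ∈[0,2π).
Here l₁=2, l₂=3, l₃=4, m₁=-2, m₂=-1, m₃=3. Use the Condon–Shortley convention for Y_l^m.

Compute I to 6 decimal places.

0.000000

Σlᵢ=9 odd — θ-integrand is odd under cosθ→−cosθ; I=0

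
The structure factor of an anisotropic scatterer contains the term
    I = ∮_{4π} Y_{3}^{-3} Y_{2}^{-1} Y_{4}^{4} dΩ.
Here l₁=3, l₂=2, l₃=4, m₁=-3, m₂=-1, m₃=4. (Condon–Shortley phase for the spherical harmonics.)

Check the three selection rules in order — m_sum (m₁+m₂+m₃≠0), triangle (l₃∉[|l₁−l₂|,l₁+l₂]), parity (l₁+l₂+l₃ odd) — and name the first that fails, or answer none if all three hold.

parity

azimuthal sum: -3 − 1 + 4 = 0  ✓
1 ≤ 4 ≤ 5 (triangle on l)  ✓
L = 3 + 2 + 4 = 9 (odd)  ✗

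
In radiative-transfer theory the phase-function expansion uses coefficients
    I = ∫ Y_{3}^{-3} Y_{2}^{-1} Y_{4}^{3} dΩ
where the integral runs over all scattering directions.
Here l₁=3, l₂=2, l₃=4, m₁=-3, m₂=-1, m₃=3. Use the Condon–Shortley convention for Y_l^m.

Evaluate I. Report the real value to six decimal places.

0.000000

Σmᵢ = -1 ≠ 0, so the φ-integral vanishes; I = 0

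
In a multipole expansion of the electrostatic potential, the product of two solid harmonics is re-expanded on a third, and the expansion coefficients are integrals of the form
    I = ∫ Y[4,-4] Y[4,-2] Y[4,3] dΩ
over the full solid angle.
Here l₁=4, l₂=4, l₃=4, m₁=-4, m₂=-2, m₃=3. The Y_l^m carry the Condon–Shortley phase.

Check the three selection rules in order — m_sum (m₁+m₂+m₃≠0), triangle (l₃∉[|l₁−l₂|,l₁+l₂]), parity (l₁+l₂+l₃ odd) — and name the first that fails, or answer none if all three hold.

azimuthal sum: -4 − 2 + 3 = -3  ✗
0 ≤ 4 ≤ 8 (triangle on l)
L = 4 + 4 + 4 = 12 (even)

m_sum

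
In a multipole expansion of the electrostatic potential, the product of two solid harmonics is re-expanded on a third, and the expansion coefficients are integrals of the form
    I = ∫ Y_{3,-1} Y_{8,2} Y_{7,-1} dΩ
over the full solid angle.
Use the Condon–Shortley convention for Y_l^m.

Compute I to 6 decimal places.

Checks pass: Σm=0; 18 even; l₃=7∈[5,11].
(2·3+1)(2·8+1)(2·7+1) = 1785
Δ: 4! 2! 12! / 19! → 1/5290740
sum: t=1:−1/7257600 t=2:+1/2073600 t=3:−1/7257600 = 1/4838400
3j²(3 8 7; 0 0 0) = Δ·Π!·Σ² = 252/20995  (sign -1)
sum: t=2:+1/7741440 t=3:−1/3628800 t=4:+1/24883200 = -37/348364800
3j²(3 8 7; -1 2 -1) = Δ·Π!·Σ² = 1369/176358  (sign -1)
combine: 4πI² = 1785·252/20995·1369/176358 = 172494/1037153
take √, sign +1: I = 0.11504312

0.115043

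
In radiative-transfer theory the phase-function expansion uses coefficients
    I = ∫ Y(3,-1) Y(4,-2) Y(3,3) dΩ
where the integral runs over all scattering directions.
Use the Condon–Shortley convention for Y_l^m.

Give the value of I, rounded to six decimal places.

Checks pass: Σm=0; 10 even; l₃=3∈[1,7].
(2·3+1)(2·4+1)(2·3+1) = 441
Δ: 4! 2! 4! / 11! → 1/34650
sum: t=1:−1/72 t=2:+1/16 t=3:−1/72 = 5/144
3j²(3 4 3; 0 0 0) = Δ·Π!·Σ² = 2/77  (sign -1)
sum: t=2:+1/192 = 1/192
3j²(3 4 3; -1 -2 3) = Δ·Π!·Σ² = 3/77  (sign +1)
combine: 4πI² = 441·2/77·3/77 = 54/121
take √, sign -1: I = -0.18845135

-0.188451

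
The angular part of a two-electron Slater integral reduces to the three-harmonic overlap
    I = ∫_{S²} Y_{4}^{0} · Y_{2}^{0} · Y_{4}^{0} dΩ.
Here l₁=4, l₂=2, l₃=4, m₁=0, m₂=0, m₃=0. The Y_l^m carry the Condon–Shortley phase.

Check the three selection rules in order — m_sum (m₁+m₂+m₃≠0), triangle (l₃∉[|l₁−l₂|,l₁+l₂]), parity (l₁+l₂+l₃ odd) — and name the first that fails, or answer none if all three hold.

m₁+m₂+m₃ = 0 + 0 + 0 = 0  ✓
triangle: |4−2|=2 ≤ l₃=4 ≤ 4+2=6  ✓
parity: l₁+l₂+l₃ = 10 is even  ✓

none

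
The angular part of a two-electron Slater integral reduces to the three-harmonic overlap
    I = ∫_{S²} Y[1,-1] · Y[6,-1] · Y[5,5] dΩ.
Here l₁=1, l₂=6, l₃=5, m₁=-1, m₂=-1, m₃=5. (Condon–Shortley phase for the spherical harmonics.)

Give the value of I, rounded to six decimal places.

-1 − 1 + 5 = 3 ≠ 0: azimuthal integral kills it; I = 0

0.000000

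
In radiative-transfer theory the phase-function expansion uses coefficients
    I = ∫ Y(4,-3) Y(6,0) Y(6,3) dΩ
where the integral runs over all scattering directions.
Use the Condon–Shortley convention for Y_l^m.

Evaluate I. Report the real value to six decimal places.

Rules hold: Σm=0, L=16 even, 2≤6≤10.
N = 9·13·13 = 1521
Δ = 4!·4!·8!/17! = 1/15315300
Racah Σ t=0..4: t=0:+1/829440 t=1:−1/25920 t=2:+1/9216 t=3:−1/25920 t=4:+1/829440 = 7/207360
⇒ 3j(4 6 6; 0 0 0)² = 28/2431, sgn +1
Racah Σ t=3..4: t=3:−1/103680 t=4:+1/207360 = -1/207360
⇒ 3j(4 6 6; -3 0 3)² = 21/2431, sgn +1
4πI² = N·(3j₀)²·(3jₘ)² = 5292/34969
I = +1·√(0.151334/4π) = 0.10973960

0.109740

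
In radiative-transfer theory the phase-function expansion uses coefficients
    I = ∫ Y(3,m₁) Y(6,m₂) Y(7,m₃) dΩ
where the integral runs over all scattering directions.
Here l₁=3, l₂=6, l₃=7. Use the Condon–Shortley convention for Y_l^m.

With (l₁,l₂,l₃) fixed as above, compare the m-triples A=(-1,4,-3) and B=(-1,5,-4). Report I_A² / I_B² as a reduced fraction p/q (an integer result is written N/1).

36481/40898

Same 3,6,7: normalisation and zero-m 3j drop out of the ratio.
A: Δ: 2! 4! 10! / 17! → 1/2042040; sum: t=0:+1/174182400 t=1:−1/2177280 t=2:+1/645120 = 191/174182400; 3j²(3 6 7; -1 4 -3) = Δ·Π!·Σ² = 36481/2042040  (sign +1)
B: Δ: 2! 4! 10! / 17! → 1/2042040; sum: t=1:−1/21772800 t=2:+1/2903040 = 13/43545600; 3j²(3 6 7; -1 5 -4) = Δ·Π!·Σ² = 143/7140  (sign -1)
I_A²/I_B² = (36481/2042040)/(143/7140) = 36481/40898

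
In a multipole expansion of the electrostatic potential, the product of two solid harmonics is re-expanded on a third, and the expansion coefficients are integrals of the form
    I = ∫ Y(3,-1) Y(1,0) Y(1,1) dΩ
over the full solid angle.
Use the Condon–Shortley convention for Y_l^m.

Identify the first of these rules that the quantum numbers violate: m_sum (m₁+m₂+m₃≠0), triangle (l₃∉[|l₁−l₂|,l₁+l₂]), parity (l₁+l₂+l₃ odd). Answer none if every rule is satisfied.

triangle

m₁+m₂+m₃ = -1 + 0 + 1 = 0  ✓
triangle: |3−1|=2 ≤ l₃=1 ≤ 3+1=4  ✗
parity: l₁+l₂+l₃ = 5 is odd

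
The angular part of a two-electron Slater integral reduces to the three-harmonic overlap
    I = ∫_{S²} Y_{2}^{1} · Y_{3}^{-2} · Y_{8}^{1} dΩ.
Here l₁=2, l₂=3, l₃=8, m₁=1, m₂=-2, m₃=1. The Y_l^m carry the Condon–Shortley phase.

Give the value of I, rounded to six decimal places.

0.000000

triangle: need 1≤l₃≤5, have 8; I=0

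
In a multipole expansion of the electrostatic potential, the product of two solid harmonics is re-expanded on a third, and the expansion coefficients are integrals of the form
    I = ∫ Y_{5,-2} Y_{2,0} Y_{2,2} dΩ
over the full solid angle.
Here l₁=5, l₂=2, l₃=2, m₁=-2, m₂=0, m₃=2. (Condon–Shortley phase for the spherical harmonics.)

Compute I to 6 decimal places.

|5−2|≤2≤5+2 violated ⇒ I = 0

0.000000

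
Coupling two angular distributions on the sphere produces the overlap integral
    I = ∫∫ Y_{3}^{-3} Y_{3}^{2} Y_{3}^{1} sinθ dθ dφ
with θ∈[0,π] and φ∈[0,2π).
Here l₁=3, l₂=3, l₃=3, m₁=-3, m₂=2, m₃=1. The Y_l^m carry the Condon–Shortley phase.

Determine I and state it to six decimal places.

0.000000

Σlᵢ=9 odd — θ-integrand is odd under cosθ→−cosθ; I=0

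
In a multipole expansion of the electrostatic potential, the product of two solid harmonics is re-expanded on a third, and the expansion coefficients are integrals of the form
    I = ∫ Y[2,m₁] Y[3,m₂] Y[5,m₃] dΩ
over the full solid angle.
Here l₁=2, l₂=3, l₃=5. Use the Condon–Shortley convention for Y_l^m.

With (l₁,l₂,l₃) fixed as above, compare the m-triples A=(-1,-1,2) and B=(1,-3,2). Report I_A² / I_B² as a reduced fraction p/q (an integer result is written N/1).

Same 2,3,5: normalisation and zero-m 3j drop out of the ratio.
A: Δ: 0! 4! 6! / 11! → 1/2310; sum: t=0:+1/288 = 1/288; 3j²(2 3 5; -1 -1 2) = Δ·Π!·Σ² = 1/22  (sign -1)
B: Δ: 0! 4! 6! / 11! → 1/2310; sum: t=0:+1/4320 = 1/4320; 3j²(2 3 5; 1 -3 2) = Δ·Π!·Σ² = 1/330  (sign -1)
I_A²/I_B² = (1/22)/(1/330) = 15/1

15/1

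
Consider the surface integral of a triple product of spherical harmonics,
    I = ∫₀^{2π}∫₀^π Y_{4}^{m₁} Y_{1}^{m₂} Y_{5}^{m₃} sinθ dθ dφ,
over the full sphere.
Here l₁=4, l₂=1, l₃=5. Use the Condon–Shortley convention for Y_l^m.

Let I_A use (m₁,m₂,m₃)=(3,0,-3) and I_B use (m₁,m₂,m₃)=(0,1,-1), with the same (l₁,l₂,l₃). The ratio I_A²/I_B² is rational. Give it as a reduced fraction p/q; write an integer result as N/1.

Shared (l₁,l₂,l₃)=(4,1,5): N and (l;000)² cancel in I_A²/I_B².
A: Δ = 0!·8!·2!/11! = 1/495; Racah Σ t=0..0: t=0:+1/5040 = 1/5040; ⇒ 3j(4 1 5; 3 0 -3)² = 16/495, sgn +1
B: Δ = 0!·8!·2!/11! = 1/495; Racah Σ t=0..0: t=0:+1/1152 = 1/1152; ⇒ 3j(4 1 5; 0 1 -1)² = 1/33, sgn +1
I_A²/I_B² = (16/495)/(1/33) = 16/15

16/15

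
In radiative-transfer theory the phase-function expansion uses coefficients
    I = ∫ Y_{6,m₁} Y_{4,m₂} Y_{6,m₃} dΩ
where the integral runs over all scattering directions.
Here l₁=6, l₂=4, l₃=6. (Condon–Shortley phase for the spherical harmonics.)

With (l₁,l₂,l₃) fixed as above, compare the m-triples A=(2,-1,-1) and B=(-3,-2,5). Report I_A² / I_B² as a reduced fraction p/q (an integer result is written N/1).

Shared (l₁,l₂,l₃)=(6,4,6): N and (l;000)² cancel in I_A²/I_B².
A: Δ = 4!·8!·4!/17! = 1/15315300; Racah Σ t=0..3: t=0:+1/82944 t=1:−1/17280 t=2:+1/34560 t=3:−1/725760 = -53/2903040; ⇒ 3j(6 4 6; 2 -1 -1)² = 2809/306306, sgn +1
B: Δ = 4!·8!·4!/17! = 1/15315300; Racah Σ t=1..2: t=1:−1/1451520 t=2:+1/483840 = 1/725760; ⇒ 3j(6 4 6; -3 -2 5)² = 24/1547, sgn -1
I_A²/I_B² = (2809/306306)/(24/1547) = 2809/4752

2809/4752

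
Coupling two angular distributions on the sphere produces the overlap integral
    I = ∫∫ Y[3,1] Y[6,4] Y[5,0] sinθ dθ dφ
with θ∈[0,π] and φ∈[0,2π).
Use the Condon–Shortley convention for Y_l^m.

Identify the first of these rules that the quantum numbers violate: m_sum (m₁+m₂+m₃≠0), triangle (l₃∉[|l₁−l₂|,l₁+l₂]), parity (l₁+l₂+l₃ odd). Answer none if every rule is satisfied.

Σmᵢ = 5  ✗
l₃∈[|l₁−l₂|,l₁+l₂]=[3,9], have l₃=5
Σlᵢ = 14 ⇒ even

m_sum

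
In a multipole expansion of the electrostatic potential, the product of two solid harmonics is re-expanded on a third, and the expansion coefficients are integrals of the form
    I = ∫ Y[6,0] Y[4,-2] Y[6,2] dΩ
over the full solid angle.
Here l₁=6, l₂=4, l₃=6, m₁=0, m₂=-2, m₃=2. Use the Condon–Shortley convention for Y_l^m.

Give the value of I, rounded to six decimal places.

-0.107540

Rules hold: Σm=0, L=16 even, 2≤6≤10.
N = 13·9·13 = 1521
Δ = 4!·8!·4!/17! = 1/15315300
Racah Σ t=0..4: t=0:+1/829440 t=1:−1/25920 t=2:+1/9216 t=3:−1/25920 t=4:+1/829440 = 7/207360
⇒ 3j(6 4 6; 0 0 0)² = 28/2431, sgn +1
Racah Σ t=0..2: t=0:+1/138240 t=1:−1/25920 t=2:+1/55296 = -11/829440
⇒ 3j(6 4 6; 0 -2 2)² = 11/1326, sgn -1
4πI² = N·(3j₀)²·(3jₘ)² = 42/289
I = -1·√(0.145329/4π) = -0.10754019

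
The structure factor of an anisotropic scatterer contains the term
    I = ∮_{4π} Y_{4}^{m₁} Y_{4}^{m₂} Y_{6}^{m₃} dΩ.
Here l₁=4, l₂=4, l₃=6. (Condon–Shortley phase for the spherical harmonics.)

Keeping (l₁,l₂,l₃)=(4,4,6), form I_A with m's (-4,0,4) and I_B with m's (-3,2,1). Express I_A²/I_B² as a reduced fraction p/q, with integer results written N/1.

240/169

Shared (l₁,l₂,l₃)=(4,4,6): N and (l;000)² cancel in I_A²/I_B².
A: Δ = 2!·6!·6!/15! = 1/1261260; Racah Σ t=2..2: t=2:+1/69120 = 1/69120; ⇒ 3j(4 4 6; -4 0 4)² = 4/143, sgn +1
B: Δ = 2!·6!·6!/15! = 1/1261260; Racah Σ t=1..2: t=1:−1/86400 t=2:+1/11520 = 13/172800; ⇒ 3j(4 4 6; -3 2 1)² = 13/660, sgn -1
I_A²/I_B² = (4/143)/(13/660) = 240/169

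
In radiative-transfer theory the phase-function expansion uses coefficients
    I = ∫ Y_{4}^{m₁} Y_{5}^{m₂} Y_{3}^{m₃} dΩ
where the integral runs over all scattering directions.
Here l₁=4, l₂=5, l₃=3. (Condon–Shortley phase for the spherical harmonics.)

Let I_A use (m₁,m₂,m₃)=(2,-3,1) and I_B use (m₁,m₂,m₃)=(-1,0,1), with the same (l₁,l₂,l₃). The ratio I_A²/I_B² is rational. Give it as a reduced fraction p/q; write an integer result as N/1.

l's match ⇒ only the (l;m) 3-j factors differ between A and B.
A: triangle coeff Δ(4,5,3) = 1/180180; Σ_t [0,2]: t=0:+1/5760 t=1:−1/720 t=2:+1/2304 = -1/1280; (3j)²=27/1430 [(4 5 3; 2 -3 1)], sign=-1
B: triangle coeff Δ(4,5,3) = 1/180180; Σ_t [3,5]: t=3:−1/288 t=4:+1/288 t=5:−1/5760 = -1/5760; (3j)²=1/12012 [(4 5 3; -1 0 1)], sign=-1
I_A²/I_B² = (27/1430)/(1/12012) = 1134/5

1134/5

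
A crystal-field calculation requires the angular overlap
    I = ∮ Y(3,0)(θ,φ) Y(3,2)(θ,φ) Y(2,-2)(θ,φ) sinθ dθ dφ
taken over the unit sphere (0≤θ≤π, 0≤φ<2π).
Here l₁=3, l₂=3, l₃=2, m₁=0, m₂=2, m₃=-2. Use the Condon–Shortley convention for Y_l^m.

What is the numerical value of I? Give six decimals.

-0.188063

Checks pass: Σm=0; 8 even; l₃=2∈[0,6].
(2·3+1)(2·3+1)(2·2+1) = 245
Δ: 4! 2! 2! / 9! → 1/3780
sum: t=1:−1/24 t=2:+1/4 t=3:−1/24 = 1/6
3j²(3 3 2; 0 0 0) = Δ·Π!·Σ² = 4/105  (sign +1)
sum: t=3:−1/24 = -1/24
3j²(3 3 2; 0 2 -2) = Δ·Π!·Σ² = 1/21  (sign -1)
combine: 4πI² = 245·4/105·1/21 = 4/9
take √, sign -1: I = -0.18806319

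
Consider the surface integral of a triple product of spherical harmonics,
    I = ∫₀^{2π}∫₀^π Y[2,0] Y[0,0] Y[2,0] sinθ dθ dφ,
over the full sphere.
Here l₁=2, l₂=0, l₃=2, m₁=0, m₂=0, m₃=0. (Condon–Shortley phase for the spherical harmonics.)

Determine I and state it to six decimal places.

m-sum 0 ✓  L=4 even ✓  2≤2≤2 ✓
Π(2lᵢ+1) = 5×1×5 = 25
triangle coeff Δ(2,0,2) = 1/5
Σ_t [0,0]: t=0:+1/4 = 1/4
(3j)²=1/5 [(2 0 2; 0 0 0)], sign=+1
(m-triple is (0,0,0) — same symbol as above.)
⇒ 4πI² = 1/1
I = (+1)√(1/1/(4π)) = 0.28209479

0.282095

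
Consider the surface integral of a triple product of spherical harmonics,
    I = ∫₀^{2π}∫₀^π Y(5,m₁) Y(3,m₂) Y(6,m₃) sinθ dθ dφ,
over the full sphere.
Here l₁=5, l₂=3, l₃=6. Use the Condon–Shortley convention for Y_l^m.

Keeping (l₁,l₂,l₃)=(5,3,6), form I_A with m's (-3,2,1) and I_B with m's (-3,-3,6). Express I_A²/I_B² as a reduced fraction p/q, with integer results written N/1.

Same 5,3,6: normalisation and zero-m 3j drop out of the ratio.
A: Δ: 2! 8! 4! / 15! → 1/675675; sum: t=1:−1/120960 t=2:+1/17280 = 1/20160; 3j²(5 3 6; -3 2 1) = Δ·Π!·Σ² = 64/3003  (sign -1)
B: Δ: 2! 8! 4! / 15! → 1/675675; sum: t=0:+1/1935360 = 1/1935360; 3j²(5 3 6; -3 -3 6) = Δ·Π!·Σ² = 1/91  (sign +1)
I_A²/I_B² = (64/3003)/(1/91) = 64/33

64/33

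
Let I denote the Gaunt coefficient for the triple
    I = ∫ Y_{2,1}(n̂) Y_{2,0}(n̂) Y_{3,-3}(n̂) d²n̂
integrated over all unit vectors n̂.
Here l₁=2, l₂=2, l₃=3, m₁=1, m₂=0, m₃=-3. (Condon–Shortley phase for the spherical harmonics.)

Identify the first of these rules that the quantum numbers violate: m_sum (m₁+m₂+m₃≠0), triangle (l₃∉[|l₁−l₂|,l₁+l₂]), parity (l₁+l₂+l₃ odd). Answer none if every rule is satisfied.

azimuthal sum: 1 + 0 − 3 = -2  ✗
0 ≤ 3 ≤ 4 (triangle on l)
L = 2 + 2 + 3 = 7 (odd)

m_sum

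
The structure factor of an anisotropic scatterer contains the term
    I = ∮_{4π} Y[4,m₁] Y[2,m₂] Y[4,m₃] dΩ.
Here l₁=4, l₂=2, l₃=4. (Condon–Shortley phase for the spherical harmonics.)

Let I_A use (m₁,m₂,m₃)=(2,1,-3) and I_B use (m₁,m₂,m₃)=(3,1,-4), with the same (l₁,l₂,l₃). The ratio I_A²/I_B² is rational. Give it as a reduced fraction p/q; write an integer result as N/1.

Same 4,2,4: normalisation and zero-m 3j drop out of the ratio.
A: Δ: 2! 6! 2! / 11! → 1/13860; sum: t=1:−1/240 t=2:+1/1440 = -1/288; 3j²(4 2 4; 2 1 -3) = Δ·Π!·Σ² = 5/132  (sign +1)
B: Δ: 2! 6! 2! / 11! → 1/13860; sum: t=1:−1/1440 = -1/1440; 3j²(4 2 4; 3 1 -4) = Δ·Π!·Σ² = 7/165  (sign -1)
I_A²/I_B² = (5/132)/(7/165) = 25/28

25/28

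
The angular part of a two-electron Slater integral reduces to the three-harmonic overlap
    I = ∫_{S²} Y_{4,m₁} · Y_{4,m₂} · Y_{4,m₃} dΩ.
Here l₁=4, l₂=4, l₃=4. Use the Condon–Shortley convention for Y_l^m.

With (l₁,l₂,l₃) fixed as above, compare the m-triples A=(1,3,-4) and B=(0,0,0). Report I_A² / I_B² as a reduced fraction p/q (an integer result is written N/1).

Shared (l₁,l₂,l₃)=(4,4,4): N and (l;000)² cancel in I_A²/I_B².
A: Δ = 4!·4!·4!/13! = 1/450450; Racah Σ t=3..3: t=3:−1/3456 = -1/3456; ⇒ 3j(4 4 4; 1 3 -4)² = 35/1287, sgn -1
B: Δ = 4!·4!·4!/13! = 1/450450; Racah Σ t=0..4: t=0:+1/13824 t=1:−1/216 t=2:+1/64 t=3:−1/216 t=4:+1/13824 = 5/768; ⇒ 3j(4 4 4; 0 0 0)² = 18/1001, sgn +1
I_A²/I_B² = (35/1287)/(18/1001) = 245/162

245/162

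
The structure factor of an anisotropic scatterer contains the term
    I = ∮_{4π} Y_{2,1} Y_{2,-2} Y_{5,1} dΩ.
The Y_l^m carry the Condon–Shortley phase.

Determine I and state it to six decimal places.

l₃=5 ∉ [0,4] — triangle fails ⇒ I = 0

0.000000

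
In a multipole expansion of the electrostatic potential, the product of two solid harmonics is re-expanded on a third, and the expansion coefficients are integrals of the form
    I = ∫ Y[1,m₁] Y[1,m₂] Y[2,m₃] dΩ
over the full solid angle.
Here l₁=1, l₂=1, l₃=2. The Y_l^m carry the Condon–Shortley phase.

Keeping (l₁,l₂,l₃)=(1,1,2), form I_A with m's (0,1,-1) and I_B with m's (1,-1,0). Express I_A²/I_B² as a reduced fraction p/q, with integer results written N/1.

Shared (l₁,l₂,l₃)=(1,1,2): N and (l;000)² cancel in I_A²/I_B².
A: Δ = 0!·2!·2!/5! = 1/30; Racah Σ t=0..0: t=0:+1/2 = 1/2; ⇒ 3j(1 1 2; 0 1 -1)² = 1/10, sgn -1
B: Δ = 0!·2!·2!/5! = 1/30; Racah Σ t=0..0: t=0:+1/4 = 1/4; ⇒ 3j(1 1 2; 1 -1 0)² = 1/30, sgn +1
I_A²/I_B² = (1/10)/(1/30) = 3/1

3/1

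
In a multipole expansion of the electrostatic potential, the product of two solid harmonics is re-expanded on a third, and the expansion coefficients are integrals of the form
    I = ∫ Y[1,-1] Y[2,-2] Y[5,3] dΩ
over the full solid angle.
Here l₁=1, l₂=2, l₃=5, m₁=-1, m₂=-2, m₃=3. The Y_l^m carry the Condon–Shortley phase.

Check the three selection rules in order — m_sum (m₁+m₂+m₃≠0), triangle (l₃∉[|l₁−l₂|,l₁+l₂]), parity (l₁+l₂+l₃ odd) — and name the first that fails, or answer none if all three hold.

triangle

azimuthal sum: -1 − 2 + 3 = 0  ✓
1 ≤ 5 ≤ 3 (triangle on l)  ✗
L = 1 + 2 + 5 = 8 (even)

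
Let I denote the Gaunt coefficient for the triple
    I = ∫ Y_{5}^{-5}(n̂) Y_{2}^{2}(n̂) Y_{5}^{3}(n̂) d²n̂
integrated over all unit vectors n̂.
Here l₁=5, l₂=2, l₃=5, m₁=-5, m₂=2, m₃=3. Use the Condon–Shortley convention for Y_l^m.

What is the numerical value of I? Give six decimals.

0.088588

Checks pass: Σm=0; 12 even; l₃=5∈[3,7].
(2·5+1)(2·2+1)(2·5+1) = 605
Δ: 2! 8! 2! / 13! → 1/38610
sum: t=0:+1/2880 t=1:−1/576 t=2:+1/2880 = -1/960
3j²(5 2 5; 0 0 0) = Δ·Π!·Σ² = 10/429  (sign +1)
sum: t=2:+1/161280 = 1/161280
3j²(5 2 5; -5 2 3) = Δ·Π!·Σ² = 1/143  (sign +1)
combine: 4πI² = 605·10/429·1/143 = 50/507
take √, sign +1: I = 0.08858824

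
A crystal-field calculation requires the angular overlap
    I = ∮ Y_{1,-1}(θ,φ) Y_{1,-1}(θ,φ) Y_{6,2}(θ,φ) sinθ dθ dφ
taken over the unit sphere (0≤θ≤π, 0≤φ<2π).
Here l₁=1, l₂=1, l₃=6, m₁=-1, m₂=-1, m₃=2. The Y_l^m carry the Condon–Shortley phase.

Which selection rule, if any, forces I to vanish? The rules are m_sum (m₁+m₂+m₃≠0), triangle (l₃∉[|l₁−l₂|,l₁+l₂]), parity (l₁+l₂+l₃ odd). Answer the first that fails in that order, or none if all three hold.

Σmᵢ = 0  ✓
l₃∈[|l₁−l₂|,l₁+l₂]=[0,2], have l₃=6  ✗
Σlᵢ = 8 ⇒ even

triangle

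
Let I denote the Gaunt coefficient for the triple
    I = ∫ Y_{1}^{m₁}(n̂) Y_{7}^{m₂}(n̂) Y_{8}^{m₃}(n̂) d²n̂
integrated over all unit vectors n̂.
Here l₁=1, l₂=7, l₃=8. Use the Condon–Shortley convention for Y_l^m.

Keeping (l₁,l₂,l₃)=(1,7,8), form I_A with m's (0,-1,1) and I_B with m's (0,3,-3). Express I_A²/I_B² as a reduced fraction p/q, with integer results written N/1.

l's match ⇒ only the (l;m) 3-j factors differ between A and B.
A: triangle coeff Δ(1,7,8) = 1/2040; Σ_t [0,0]: t=0:+1/29030400 = 1/29030400; (3j)²=21/680 [(1 7 8; 0 -1 1)], sign=-1
B: triangle coeff Δ(1,7,8) = 1/2040; Σ_t [0,0]: t=0:+1/87091200 = 1/87091200; (3j)²=11/408 [(1 7 8; 0 3 -3)], sign=-1
I_A²/I_B² = (21/680)/(11/408) = 63/55

63/55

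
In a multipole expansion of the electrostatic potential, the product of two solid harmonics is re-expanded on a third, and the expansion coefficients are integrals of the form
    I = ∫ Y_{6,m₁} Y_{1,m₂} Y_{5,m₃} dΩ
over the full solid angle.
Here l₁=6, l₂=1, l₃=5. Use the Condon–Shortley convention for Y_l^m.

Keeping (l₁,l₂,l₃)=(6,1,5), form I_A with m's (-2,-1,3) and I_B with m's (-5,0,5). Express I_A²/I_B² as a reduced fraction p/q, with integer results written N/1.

Shared (l₁,l₂,l₃)=(6,1,5): N and (l;000)² cancel in I_A²/I_B².
A: Δ = 2!·10!·0!/13! = 1/858; Racah Σ t=0..0: t=0:+1/161280 = 1/161280; ⇒ 3j(6 1 5; -2 -1 3)² = 1/143, sgn +1
B: Δ = 2!·10!·0!/13! = 1/858; Racah Σ t=1..1: t=1:−1/3628800 = -1/3628800; ⇒ 3j(6 1 5; -5 0 5)² = 1/78, sgn -1
I_A²/I_B² = (1/143)/(1/78) = 6/11

6/11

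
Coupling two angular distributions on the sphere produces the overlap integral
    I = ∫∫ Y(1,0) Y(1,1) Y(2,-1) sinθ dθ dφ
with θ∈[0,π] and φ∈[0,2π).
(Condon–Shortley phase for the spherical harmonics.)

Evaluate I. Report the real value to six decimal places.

-0.218510

Checks pass: Σm=0; 4 even; l₃=2∈[0,2].
(2·1+1)(2·1+1)(2·2+1) = 45
Δ: 0! 2! 2! / 5! → 1/30
sum: t=0:+1/1 = 1/1
3j²(1 1 2; 0 0 0) = Δ·Π!·Σ² = 2/15  (sign +1)
sum: t=0:+1/2 = 1/2
3j²(1 1 2; 0 1 -1) = Δ·Π!·Σ² = 1/10  (sign -1)
combine: 4πI² = 45·2/15·1/10 = 3/5
take √, sign -1: I = -0.21850969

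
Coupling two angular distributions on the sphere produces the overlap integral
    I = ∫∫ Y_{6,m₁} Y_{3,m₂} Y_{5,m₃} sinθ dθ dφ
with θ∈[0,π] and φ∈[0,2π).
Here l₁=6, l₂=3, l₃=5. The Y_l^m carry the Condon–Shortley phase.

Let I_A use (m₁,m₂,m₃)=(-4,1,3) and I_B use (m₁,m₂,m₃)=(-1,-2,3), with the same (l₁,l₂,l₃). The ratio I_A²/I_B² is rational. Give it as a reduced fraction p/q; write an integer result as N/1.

Shared (l₁,l₂,l₃)=(6,3,5): N and (l;000)² cancel in I_A²/I_B².
A: Δ = 4!·8!·2!/15! = 1/675675; Racah Σ t=2..4: t=2:+1/322560 t=3:−1/30240 t=4:+1/69120 = -1/64512; ⇒ 3j(6 3 5; -4 1 3)² = 10/1001, sgn -1
B: Δ = 4!·8!·2!/15! = 1/675675; Racah Σ t=0..1: t=0:+1/120960 t=1:−1/17280 = -1/20160; ⇒ 3j(6 3 5; -1 -2 3)² = 64/3003, sgn -1
I_A²/I_B² = (10/1001)/(64/3003) = 15/32

15/32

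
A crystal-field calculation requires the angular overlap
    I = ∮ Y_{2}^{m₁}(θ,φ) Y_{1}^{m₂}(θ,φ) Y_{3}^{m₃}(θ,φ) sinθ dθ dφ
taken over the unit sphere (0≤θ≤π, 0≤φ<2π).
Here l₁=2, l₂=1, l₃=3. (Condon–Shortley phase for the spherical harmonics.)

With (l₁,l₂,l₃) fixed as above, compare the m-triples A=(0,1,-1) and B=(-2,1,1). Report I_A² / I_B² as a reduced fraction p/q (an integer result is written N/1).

6/1

Same 2,1,3: normalisation and zero-m 3j drop out of the ratio.
A: Δ: 0! 4! 2! / 7! → 1/105; sum: t=0:+1/8 = 1/8; 3j²(2 1 3; 0 1 -1) = Δ·Π!·Σ² = 2/35  (sign +1)
B: Δ: 0! 4! 2! / 7! → 1/105; sum: t=0:+1/48 = 1/48; 3j²(2 1 3; -2 1 1) = Δ·Π!·Σ² = 1/105  (sign +1)
I_A²/I_B² = (2/35)/(1/105) = 6/1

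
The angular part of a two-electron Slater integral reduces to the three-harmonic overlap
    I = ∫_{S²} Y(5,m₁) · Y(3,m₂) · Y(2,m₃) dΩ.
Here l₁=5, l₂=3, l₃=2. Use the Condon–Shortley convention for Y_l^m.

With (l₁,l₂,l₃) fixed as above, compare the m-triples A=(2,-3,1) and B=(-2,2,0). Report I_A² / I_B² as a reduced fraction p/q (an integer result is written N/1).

1/9

l's match ⇒ only the (l;m) 3-j factors differ between A and B.
A: triangle coeff Δ(5,3,2) = 1/2310; Σ_t [0,0]: t=0:+1/4320 = 1/4320; (3j)²=1/330 [(5 3 2; 2 -3 1)], sign=-1
B: triangle coeff Δ(5,3,2) = 1/2310; Σ_t [5,5]: t=5:−1/480 = -1/480; (3j)²=3/110 [(5 3 2; -2 2 0)], sign=-1
I_A²/I_B² = (1/330)/(3/110) = 1/9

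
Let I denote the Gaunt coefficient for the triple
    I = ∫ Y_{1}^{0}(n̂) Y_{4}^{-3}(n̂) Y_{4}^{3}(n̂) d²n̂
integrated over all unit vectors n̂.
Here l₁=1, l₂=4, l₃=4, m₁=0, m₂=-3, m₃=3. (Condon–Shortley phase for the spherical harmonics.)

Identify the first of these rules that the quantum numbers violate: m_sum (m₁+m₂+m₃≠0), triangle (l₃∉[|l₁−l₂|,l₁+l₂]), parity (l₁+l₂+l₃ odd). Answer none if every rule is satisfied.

parity

azimuthal sum: 0 − 3 + 3 = 0  ✓
3 ≤ 4 ≤ 5 (triangle on l)  ✓
L = 1 + 4 + 4 = 9 (odd)  ✗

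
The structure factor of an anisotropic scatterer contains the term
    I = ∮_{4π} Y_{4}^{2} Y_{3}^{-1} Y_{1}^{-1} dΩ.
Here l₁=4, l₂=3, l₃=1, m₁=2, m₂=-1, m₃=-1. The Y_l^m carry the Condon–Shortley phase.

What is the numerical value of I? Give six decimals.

m-sum 0 ✓  L=8 even ✓  1≤1≤7 ✓
Π(2lᵢ+1) = 9×7×3 = 189
triangle coeff Δ(4,3,1) = 1/252
Σ_t [3,3]: t=3:−1/36 = -1/36
(3j)²=4/63 [(4 3 1; 0 0 0)], sign=+1
Σ_t [2,2]: t=2:+1/96 = 1/96
(3j)²=5/84 [(4 3 1; 2 -1 -1)], sign=+1
⇒ 4πI² = 5/7
I = (+1)√(5/7/(4π)) = 0.23841361

0.238414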